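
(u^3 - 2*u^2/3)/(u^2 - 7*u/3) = u*(3*u - 2)/(3*u - 7)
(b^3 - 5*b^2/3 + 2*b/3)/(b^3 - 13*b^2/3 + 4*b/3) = (3*b^2 - 5*b + 2)/(3*b^2 - 13*b + 4)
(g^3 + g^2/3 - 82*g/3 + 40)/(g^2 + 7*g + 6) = (3*g^2 - 17*g + 20)/(3*(g + 1))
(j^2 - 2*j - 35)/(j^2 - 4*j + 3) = (j^2 - 2*j - 35)/(j^2 - 4*j + 3)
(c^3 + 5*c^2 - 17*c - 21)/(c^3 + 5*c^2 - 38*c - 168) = (c^2 - 2*c - 3)/(c^2 - 2*c - 24)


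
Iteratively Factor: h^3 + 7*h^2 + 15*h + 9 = (h + 3)*(h^2 + 4*h + 3) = (h + 3)^2*(h + 1)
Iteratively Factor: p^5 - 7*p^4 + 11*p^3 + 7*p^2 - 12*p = (p - 1)*(p^4 - 6*p^3 + 5*p^2 + 12*p) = (p - 4)*(p - 1)*(p^3 - 2*p^2 - 3*p) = p*(p - 4)*(p - 1)*(p^2 - 2*p - 3) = p*(p - 4)*(p - 1)*(p + 1)*(p - 3)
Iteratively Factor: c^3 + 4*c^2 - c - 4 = (c + 4)*(c^2 - 1) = (c - 1)*(c + 4)*(c + 1)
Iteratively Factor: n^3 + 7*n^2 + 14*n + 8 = (n + 4)*(n^2 + 3*n + 2) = (n + 2)*(n + 4)*(n + 1)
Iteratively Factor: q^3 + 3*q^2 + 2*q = (q)*(q^2 + 3*q + 2) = q*(q + 2)*(q + 1)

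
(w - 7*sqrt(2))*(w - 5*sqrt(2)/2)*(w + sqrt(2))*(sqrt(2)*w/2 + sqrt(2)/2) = sqrt(2)*w^4/2 - 17*w^3/2 + sqrt(2)*w^3/2 - 17*w^2/2 + 8*sqrt(2)*w^2 + 8*sqrt(2)*w + 35*w + 35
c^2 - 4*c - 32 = (c - 8)*(c + 4)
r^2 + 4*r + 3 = (r + 1)*(r + 3)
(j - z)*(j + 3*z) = j^2 + 2*j*z - 3*z^2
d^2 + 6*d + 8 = (d + 2)*(d + 4)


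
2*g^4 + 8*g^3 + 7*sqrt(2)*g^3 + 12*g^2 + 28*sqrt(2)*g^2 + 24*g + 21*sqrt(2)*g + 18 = (g + 3)*(g + 3*sqrt(2))*(sqrt(2)*g + 1)*(sqrt(2)*g + sqrt(2))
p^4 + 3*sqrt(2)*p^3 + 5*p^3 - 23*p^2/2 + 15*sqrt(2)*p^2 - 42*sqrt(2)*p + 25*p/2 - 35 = (p - 2)*(p + 7)*(p + sqrt(2)/2)*(p + 5*sqrt(2)/2)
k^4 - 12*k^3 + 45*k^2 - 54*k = k*(k - 6)*(k - 3)^2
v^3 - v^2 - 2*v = v*(v - 2)*(v + 1)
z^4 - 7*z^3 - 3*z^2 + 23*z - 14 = (z - 7)*(z - 1)^2*(z + 2)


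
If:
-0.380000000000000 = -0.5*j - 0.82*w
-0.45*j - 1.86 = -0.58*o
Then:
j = 0.76 - 1.64*w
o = 3.79655172413793 - 1.27241379310345*w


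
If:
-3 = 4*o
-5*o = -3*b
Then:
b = -5/4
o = -3/4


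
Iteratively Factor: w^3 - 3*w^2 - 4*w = (w + 1)*(w^2 - 4*w) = w*(w + 1)*(w - 4)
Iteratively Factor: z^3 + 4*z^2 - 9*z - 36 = (z + 4)*(z^2 - 9) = (z - 3)*(z + 4)*(z + 3)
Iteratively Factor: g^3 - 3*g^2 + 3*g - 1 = (g - 1)*(g^2 - 2*g + 1) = (g - 1)^2*(g - 1)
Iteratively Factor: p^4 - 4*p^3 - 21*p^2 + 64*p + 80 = (p + 4)*(p^3 - 8*p^2 + 11*p + 20) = (p - 5)*(p + 4)*(p^2 - 3*p - 4) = (p - 5)*(p + 1)*(p + 4)*(p - 4)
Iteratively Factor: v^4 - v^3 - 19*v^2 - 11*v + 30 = (v + 3)*(v^3 - 4*v^2 - 7*v + 10) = (v + 2)*(v + 3)*(v^2 - 6*v + 5) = (v - 1)*(v + 2)*(v + 3)*(v - 5)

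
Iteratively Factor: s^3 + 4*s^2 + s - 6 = (s + 2)*(s^2 + 2*s - 3) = (s + 2)*(s + 3)*(s - 1)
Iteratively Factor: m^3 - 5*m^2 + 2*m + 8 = (m - 4)*(m^2 - m - 2) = (m - 4)*(m + 1)*(m - 2)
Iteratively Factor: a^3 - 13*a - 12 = (a + 3)*(a^2 - 3*a - 4) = (a + 1)*(a + 3)*(a - 4)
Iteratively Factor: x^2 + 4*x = (x)*(x + 4)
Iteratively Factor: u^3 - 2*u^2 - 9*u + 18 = (u - 3)*(u^2 + u - 6) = (u - 3)*(u - 2)*(u + 3)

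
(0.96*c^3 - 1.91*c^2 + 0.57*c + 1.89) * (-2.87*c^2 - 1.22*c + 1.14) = -2.7552*c^5 + 4.3105*c^4 + 1.7887*c^3 - 8.2971*c^2 - 1.656*c + 2.1546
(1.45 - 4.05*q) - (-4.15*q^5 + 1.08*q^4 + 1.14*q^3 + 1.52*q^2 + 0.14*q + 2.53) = 4.15*q^5 - 1.08*q^4 - 1.14*q^3 - 1.52*q^2 - 4.19*q - 1.08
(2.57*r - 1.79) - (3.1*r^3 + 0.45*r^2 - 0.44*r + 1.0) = -3.1*r^3 - 0.45*r^2 + 3.01*r - 2.79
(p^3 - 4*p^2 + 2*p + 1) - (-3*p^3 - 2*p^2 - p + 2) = 4*p^3 - 2*p^2 + 3*p - 1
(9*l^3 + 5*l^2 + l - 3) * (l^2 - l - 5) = 9*l^5 - 4*l^4 - 49*l^3 - 29*l^2 - 2*l + 15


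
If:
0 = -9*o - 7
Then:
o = -7/9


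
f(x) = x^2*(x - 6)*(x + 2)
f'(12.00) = 4896.00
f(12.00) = 12096.00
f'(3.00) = -72.00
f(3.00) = -135.00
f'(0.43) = -12.22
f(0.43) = -2.50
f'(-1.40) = -0.90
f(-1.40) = -8.70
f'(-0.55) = 8.90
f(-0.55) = -2.87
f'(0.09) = -2.25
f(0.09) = -0.10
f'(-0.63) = 9.36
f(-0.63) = -3.61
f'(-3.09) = -158.43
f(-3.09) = 94.60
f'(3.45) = -61.38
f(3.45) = -165.41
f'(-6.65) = -1547.39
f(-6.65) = 2601.28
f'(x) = x^2*(x - 6) + x^2*(x + 2) + 2*x*(x - 6)*(x + 2) = 4*x*(x^2 - 3*x - 6)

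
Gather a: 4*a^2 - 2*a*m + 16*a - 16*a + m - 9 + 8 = 4*a^2 - 2*a*m + m - 1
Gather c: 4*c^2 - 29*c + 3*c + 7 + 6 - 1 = 4*c^2 - 26*c + 12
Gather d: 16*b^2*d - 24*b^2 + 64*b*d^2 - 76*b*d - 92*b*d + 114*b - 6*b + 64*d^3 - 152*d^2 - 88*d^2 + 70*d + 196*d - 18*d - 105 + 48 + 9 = -24*b^2 + 108*b + 64*d^3 + d^2*(64*b - 240) + d*(16*b^2 - 168*b + 248) - 48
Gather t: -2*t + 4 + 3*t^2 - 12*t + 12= 3*t^2 - 14*t + 16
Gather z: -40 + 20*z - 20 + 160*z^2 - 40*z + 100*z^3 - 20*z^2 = 100*z^3 + 140*z^2 - 20*z - 60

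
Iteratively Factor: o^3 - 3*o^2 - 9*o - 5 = (o + 1)*(o^2 - 4*o - 5) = (o + 1)^2*(o - 5)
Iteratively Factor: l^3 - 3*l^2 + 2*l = (l - 2)*(l^2 - l) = (l - 2)*(l - 1)*(l)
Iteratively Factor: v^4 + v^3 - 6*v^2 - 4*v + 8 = (v - 1)*(v^3 + 2*v^2 - 4*v - 8) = (v - 1)*(v + 2)*(v^2 - 4) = (v - 1)*(v + 2)^2*(v - 2)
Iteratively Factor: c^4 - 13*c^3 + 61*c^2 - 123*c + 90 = (c - 2)*(c^3 - 11*c^2 + 39*c - 45) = (c - 3)*(c - 2)*(c^2 - 8*c + 15) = (c - 3)^2*(c - 2)*(c - 5)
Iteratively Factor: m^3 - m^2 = (m)*(m^2 - m) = m*(m - 1)*(m)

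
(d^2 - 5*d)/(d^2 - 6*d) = (d - 5)/(d - 6)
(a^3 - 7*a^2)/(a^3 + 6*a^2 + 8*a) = a*(a - 7)/(a^2 + 6*a + 8)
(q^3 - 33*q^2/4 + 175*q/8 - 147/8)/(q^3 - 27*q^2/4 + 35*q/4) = (2*q^2 - 13*q + 21)/(2*q*(q - 5))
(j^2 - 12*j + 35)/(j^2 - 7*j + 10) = (j - 7)/(j - 2)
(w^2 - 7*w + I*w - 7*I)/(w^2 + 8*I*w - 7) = (w - 7)/(w + 7*I)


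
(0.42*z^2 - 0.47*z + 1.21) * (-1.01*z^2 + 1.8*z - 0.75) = -0.4242*z^4 + 1.2307*z^3 - 2.3831*z^2 + 2.5305*z - 0.9075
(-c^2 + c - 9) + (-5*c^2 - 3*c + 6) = -6*c^2 - 2*c - 3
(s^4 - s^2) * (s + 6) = s^5 + 6*s^4 - s^3 - 6*s^2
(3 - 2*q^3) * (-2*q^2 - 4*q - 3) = 4*q^5 + 8*q^4 + 6*q^3 - 6*q^2 - 12*q - 9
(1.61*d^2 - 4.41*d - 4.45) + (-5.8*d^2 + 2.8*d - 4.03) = -4.19*d^2 - 1.61*d - 8.48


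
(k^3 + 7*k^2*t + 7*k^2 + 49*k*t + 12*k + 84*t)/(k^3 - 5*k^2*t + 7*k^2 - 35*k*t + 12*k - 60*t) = (-k - 7*t)/(-k + 5*t)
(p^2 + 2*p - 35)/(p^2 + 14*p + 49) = (p - 5)/(p + 7)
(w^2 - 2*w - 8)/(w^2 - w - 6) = (w - 4)/(w - 3)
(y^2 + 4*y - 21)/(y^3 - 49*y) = (y - 3)/(y*(y - 7))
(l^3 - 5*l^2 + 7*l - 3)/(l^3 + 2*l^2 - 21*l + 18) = (l - 1)/(l + 6)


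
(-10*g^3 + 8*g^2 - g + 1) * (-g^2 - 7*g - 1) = 10*g^5 + 62*g^4 - 45*g^3 - 2*g^2 - 6*g - 1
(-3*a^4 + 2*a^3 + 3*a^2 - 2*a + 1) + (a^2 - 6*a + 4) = -3*a^4 + 2*a^3 + 4*a^2 - 8*a + 5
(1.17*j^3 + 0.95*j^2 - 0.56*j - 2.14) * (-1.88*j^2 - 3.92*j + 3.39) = -2.1996*j^5 - 6.3724*j^4 + 1.2951*j^3 + 9.4389*j^2 + 6.4904*j - 7.2546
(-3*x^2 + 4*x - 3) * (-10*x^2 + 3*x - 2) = 30*x^4 - 49*x^3 + 48*x^2 - 17*x + 6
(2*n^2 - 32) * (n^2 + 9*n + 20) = 2*n^4 + 18*n^3 + 8*n^2 - 288*n - 640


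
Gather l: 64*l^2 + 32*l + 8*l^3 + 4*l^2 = 8*l^3 + 68*l^2 + 32*l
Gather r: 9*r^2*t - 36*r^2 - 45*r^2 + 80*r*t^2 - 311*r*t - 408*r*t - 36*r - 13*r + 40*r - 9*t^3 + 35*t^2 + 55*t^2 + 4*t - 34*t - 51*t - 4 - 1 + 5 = r^2*(9*t - 81) + r*(80*t^2 - 719*t - 9) - 9*t^3 + 90*t^2 - 81*t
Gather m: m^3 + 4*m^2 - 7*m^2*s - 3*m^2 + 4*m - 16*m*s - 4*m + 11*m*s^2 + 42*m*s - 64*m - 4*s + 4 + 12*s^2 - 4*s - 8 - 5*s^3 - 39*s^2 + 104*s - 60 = m^3 + m^2*(1 - 7*s) + m*(11*s^2 + 26*s - 64) - 5*s^3 - 27*s^2 + 96*s - 64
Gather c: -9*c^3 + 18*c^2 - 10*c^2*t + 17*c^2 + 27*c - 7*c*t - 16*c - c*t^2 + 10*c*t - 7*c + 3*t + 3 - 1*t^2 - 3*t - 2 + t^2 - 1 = -9*c^3 + c^2*(35 - 10*t) + c*(-t^2 + 3*t + 4)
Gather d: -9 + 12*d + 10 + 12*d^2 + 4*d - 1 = 12*d^2 + 16*d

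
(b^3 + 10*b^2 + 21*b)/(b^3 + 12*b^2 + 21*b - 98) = b*(b + 3)/(b^2 + 5*b - 14)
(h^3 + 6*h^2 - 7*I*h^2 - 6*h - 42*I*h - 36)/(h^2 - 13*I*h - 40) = (h^3 + h^2*(6 - 7*I) + h*(-6 - 42*I) - 36)/(h^2 - 13*I*h - 40)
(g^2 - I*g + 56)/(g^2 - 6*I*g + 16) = (g + 7*I)/(g + 2*I)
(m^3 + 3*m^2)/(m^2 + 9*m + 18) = m^2/(m + 6)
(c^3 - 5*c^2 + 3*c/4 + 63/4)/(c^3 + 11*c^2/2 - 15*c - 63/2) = (c - 7/2)/(c + 7)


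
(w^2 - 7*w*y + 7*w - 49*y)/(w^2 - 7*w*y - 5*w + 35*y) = (w + 7)/(w - 5)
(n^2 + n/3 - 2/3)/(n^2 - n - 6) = (-n^2 - n/3 + 2/3)/(-n^2 + n + 6)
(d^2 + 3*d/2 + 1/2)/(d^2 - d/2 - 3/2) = (2*d + 1)/(2*d - 3)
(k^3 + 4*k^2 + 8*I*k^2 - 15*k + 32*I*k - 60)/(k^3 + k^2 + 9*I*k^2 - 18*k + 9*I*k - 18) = (k^2 + k*(4 + 5*I) + 20*I)/(k^2 + k*(1 + 6*I) + 6*I)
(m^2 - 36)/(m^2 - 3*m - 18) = (m + 6)/(m + 3)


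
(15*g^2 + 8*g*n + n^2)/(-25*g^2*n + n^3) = (-3*g - n)/(n*(5*g - n))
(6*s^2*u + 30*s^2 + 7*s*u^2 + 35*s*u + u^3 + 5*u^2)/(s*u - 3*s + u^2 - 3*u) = (6*s*u + 30*s + u^2 + 5*u)/(u - 3)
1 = 1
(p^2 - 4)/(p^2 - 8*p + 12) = (p + 2)/(p - 6)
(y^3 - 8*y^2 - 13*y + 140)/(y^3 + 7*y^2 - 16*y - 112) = (y^2 - 12*y + 35)/(y^2 + 3*y - 28)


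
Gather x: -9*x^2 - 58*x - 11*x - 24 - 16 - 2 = -9*x^2 - 69*x - 42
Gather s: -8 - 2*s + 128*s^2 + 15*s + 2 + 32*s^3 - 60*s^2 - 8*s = 32*s^3 + 68*s^2 + 5*s - 6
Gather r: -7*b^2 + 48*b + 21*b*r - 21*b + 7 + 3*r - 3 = -7*b^2 + 27*b + r*(21*b + 3) + 4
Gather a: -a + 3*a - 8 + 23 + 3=2*a + 18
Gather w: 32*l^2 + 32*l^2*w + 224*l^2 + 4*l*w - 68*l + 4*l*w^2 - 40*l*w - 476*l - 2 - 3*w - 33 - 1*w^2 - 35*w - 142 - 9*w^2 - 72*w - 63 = 256*l^2 - 544*l + w^2*(4*l - 10) + w*(32*l^2 - 36*l - 110) - 240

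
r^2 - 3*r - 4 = (r - 4)*(r + 1)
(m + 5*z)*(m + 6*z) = m^2 + 11*m*z + 30*z^2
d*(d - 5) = d^2 - 5*d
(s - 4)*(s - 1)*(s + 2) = s^3 - 3*s^2 - 6*s + 8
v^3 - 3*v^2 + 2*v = v*(v - 2)*(v - 1)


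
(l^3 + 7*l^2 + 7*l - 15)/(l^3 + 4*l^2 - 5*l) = (l + 3)/l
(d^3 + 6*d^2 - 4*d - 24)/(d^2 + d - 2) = (d^2 + 4*d - 12)/(d - 1)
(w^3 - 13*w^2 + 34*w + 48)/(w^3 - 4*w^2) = (w^3 - 13*w^2 + 34*w + 48)/(w^2*(w - 4))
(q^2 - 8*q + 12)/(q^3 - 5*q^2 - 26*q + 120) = (q - 2)/(q^2 + q - 20)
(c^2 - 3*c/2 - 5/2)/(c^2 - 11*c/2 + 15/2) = (c + 1)/(c - 3)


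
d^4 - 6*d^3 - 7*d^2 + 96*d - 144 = (d - 4)*(d - 3)^2*(d + 4)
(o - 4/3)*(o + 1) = o^2 - o/3 - 4/3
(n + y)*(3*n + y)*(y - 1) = 3*n^2*y - 3*n^2 + 4*n*y^2 - 4*n*y + y^3 - y^2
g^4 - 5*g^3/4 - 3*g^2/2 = g^2*(g - 2)*(g + 3/4)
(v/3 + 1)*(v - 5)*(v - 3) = v^3/3 - 5*v^2/3 - 3*v + 15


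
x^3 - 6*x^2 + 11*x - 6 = (x - 3)*(x - 2)*(x - 1)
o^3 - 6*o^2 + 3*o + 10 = (o - 5)*(o - 2)*(o + 1)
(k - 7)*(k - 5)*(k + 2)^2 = k^4 - 8*k^3 - 9*k^2 + 92*k + 140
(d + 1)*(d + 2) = d^2 + 3*d + 2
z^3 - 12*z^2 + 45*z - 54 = (z - 6)*(z - 3)^2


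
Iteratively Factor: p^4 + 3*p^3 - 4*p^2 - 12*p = (p + 3)*(p^3 - 4*p) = p*(p + 3)*(p^2 - 4) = p*(p - 2)*(p + 3)*(p + 2)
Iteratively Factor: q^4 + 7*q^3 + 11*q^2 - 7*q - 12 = (q - 1)*(q^3 + 8*q^2 + 19*q + 12) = (q - 1)*(q + 1)*(q^2 + 7*q + 12) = (q - 1)*(q + 1)*(q + 4)*(q + 3)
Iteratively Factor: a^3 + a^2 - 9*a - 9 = (a + 3)*(a^2 - 2*a - 3) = (a + 1)*(a + 3)*(a - 3)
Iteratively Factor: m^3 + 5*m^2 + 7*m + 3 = (m + 1)*(m^2 + 4*m + 3) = (m + 1)^2*(m + 3)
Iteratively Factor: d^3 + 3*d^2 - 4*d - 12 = (d - 2)*(d^2 + 5*d + 6) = (d - 2)*(d + 3)*(d + 2)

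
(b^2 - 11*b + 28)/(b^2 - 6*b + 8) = (b - 7)/(b - 2)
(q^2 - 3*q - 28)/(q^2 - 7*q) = (q + 4)/q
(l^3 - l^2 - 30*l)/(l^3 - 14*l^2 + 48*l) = (l + 5)/(l - 8)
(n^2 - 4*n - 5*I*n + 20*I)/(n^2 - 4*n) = (n - 5*I)/n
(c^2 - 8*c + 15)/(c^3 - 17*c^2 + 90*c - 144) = (c - 5)/(c^2 - 14*c + 48)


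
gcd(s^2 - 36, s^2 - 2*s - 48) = s + 6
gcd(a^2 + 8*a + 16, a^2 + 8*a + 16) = a^2 + 8*a + 16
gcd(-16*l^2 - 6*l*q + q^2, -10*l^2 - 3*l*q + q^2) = 2*l + q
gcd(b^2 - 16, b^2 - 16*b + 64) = 1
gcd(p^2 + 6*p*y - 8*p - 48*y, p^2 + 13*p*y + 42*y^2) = p + 6*y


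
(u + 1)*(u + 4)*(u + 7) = u^3 + 12*u^2 + 39*u + 28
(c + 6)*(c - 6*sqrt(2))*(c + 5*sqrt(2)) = c^3 - sqrt(2)*c^2 + 6*c^2 - 60*c - 6*sqrt(2)*c - 360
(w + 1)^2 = w^2 + 2*w + 1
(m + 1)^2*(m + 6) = m^3 + 8*m^2 + 13*m + 6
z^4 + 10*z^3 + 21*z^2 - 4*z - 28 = (z - 1)*(z + 2)^2*(z + 7)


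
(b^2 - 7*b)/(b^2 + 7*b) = (b - 7)/(b + 7)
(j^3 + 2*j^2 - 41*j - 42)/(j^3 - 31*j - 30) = (j + 7)/(j + 5)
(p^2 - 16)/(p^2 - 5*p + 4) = (p + 4)/(p - 1)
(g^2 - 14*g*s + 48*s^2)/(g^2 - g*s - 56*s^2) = (g - 6*s)/(g + 7*s)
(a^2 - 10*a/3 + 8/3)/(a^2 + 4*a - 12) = (a - 4/3)/(a + 6)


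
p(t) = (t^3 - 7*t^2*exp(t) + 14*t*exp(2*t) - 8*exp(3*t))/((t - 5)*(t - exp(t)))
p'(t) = (-7*t^2*exp(t) + 3*t^2 + 28*t*exp(2*t) - 14*t*exp(t) - 24*exp(3*t) + 14*exp(2*t))/((t - 5)*(t - exp(t))) + (exp(t) - 1)*(t^3 - 7*t^2*exp(t) + 14*t*exp(2*t) - 8*exp(3*t))/((t - 5)*(t - exp(t))^2) - (t^3 - 7*t^2*exp(t) + 14*t*exp(2*t) - 8*exp(3*t))/((t - 5)^2*(t - exp(t)))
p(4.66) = -253941.13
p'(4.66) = -1261490.48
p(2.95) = -1263.82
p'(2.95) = -3247.56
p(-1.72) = -0.75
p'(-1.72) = 0.21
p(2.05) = -132.67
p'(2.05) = -325.45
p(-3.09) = -1.29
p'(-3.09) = 0.53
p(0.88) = -8.38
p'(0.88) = -18.43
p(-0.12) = -1.36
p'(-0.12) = -1.76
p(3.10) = -1862.48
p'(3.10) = -4845.58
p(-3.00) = -1.24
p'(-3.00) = 0.52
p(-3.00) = -1.24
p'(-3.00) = 0.52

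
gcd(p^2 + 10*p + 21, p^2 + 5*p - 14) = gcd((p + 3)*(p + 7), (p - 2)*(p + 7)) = p + 7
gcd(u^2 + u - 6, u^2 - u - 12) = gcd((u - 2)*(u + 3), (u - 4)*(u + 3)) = u + 3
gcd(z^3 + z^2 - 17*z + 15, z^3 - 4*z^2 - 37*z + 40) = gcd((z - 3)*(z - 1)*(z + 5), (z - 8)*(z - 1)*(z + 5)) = z^2 + 4*z - 5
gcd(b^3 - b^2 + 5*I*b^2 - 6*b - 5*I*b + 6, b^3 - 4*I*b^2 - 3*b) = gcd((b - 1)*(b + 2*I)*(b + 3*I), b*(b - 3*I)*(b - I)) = 1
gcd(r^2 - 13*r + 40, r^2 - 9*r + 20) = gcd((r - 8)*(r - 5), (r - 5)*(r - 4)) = r - 5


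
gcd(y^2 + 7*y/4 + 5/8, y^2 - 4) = 1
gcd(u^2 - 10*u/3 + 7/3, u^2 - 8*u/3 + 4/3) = 1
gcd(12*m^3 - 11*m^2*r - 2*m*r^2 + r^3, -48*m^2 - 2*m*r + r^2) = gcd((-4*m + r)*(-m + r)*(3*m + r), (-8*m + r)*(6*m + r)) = 1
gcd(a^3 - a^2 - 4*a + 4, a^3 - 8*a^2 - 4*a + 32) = a^2 - 4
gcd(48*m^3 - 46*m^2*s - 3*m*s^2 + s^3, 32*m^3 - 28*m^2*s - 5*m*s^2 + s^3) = 8*m^2 - 9*m*s + s^2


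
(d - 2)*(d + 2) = d^2 - 4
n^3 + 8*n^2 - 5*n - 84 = (n - 3)*(n + 4)*(n + 7)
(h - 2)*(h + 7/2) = h^2 + 3*h/2 - 7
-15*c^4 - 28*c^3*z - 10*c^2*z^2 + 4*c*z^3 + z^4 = (-3*c + z)*(c + z)^2*(5*c + z)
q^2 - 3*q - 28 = (q - 7)*(q + 4)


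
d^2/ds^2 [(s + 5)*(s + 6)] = 2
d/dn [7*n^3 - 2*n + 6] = 21*n^2 - 2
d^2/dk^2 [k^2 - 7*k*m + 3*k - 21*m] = 2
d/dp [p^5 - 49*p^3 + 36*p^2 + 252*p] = 5*p^4 - 147*p^2 + 72*p + 252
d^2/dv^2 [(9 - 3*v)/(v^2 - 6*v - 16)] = 6*(v - 3)*(-3*v^2 + 18*v + 4*(v - 3)^2 + 48)/(-v^2 + 6*v + 16)^3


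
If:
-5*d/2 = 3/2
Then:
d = -3/5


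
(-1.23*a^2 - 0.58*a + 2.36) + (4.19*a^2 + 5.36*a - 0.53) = 2.96*a^2 + 4.78*a + 1.83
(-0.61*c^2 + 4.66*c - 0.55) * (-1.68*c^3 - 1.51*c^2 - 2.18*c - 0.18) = 1.0248*c^5 - 6.9077*c^4 - 4.7828*c^3 - 9.2185*c^2 + 0.3602*c + 0.099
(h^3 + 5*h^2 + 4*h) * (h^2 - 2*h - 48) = h^5 + 3*h^4 - 54*h^3 - 248*h^2 - 192*h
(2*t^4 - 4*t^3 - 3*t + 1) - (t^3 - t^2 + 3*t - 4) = 2*t^4 - 5*t^3 + t^2 - 6*t + 5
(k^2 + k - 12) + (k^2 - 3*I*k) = 2*k^2 + k - 3*I*k - 12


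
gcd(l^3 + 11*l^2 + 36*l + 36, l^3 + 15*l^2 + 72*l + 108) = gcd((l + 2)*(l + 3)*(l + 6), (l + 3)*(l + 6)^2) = l^2 + 9*l + 18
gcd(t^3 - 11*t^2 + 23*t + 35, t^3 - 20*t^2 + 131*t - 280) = t^2 - 12*t + 35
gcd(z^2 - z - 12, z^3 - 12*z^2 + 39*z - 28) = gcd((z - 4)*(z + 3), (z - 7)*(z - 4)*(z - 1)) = z - 4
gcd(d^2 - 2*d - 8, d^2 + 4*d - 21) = 1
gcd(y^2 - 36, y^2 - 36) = y^2 - 36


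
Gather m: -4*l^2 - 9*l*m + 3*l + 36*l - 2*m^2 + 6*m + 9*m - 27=-4*l^2 + 39*l - 2*m^2 + m*(15 - 9*l) - 27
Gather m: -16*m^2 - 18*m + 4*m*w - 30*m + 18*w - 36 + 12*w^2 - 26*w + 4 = -16*m^2 + m*(4*w - 48) + 12*w^2 - 8*w - 32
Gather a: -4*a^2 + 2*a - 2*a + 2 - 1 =1 - 4*a^2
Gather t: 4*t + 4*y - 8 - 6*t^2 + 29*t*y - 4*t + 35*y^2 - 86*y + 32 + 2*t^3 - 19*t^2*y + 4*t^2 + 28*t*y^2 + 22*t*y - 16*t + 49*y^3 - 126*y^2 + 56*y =2*t^3 + t^2*(-19*y - 2) + t*(28*y^2 + 51*y - 16) + 49*y^3 - 91*y^2 - 26*y + 24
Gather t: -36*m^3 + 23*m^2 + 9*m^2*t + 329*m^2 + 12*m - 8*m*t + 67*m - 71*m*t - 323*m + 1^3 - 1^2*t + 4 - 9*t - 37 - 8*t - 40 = -36*m^3 + 352*m^2 - 244*m + t*(9*m^2 - 79*m - 18) - 72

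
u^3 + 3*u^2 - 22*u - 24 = (u - 4)*(u + 1)*(u + 6)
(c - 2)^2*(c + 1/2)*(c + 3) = c^4 - c^3/2 - 17*c^2/2 + 8*c + 6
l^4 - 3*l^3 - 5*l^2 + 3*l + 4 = (l - 4)*(l - 1)*(l + 1)^2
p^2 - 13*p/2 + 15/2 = (p - 5)*(p - 3/2)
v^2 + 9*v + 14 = (v + 2)*(v + 7)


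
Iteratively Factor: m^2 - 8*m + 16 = (m - 4)*(m - 4)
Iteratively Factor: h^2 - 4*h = (h - 4)*(h)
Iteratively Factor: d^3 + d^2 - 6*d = (d - 2)*(d^2 + 3*d) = (d - 2)*(d + 3)*(d)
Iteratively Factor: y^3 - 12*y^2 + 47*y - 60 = (y - 3)*(y^2 - 9*y + 20) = (y - 5)*(y - 3)*(y - 4)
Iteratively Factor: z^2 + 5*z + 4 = (z + 4)*(z + 1)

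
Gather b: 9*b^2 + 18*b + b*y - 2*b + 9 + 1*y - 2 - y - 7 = 9*b^2 + b*(y + 16)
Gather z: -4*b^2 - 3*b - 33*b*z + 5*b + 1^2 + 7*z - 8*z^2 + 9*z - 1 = -4*b^2 + 2*b - 8*z^2 + z*(16 - 33*b)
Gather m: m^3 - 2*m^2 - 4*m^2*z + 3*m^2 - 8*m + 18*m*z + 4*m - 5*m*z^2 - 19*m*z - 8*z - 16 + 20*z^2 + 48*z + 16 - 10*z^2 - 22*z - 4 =m^3 + m^2*(1 - 4*z) + m*(-5*z^2 - z - 4) + 10*z^2 + 18*z - 4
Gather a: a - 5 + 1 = a - 4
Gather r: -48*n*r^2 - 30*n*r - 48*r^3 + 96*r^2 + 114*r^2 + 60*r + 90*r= -48*r^3 + r^2*(210 - 48*n) + r*(150 - 30*n)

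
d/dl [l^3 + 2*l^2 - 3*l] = 3*l^2 + 4*l - 3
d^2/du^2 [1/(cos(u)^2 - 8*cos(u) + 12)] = 2*(-2*sin(u)^4 + 9*sin(u)^2 - 63*cos(u) + 3*cos(3*u) + 45)/((cos(u) - 6)^3*(cos(u) - 2)^3)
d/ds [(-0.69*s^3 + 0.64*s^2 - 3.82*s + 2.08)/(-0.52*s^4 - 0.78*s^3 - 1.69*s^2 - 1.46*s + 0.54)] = (-0.3588*s^6 + 0.6656*s^5 - 4.2939*s^4 + 0.382000000000001*s^3 - 3.6408*s^2 + 7.7216*s + 0.974)/(0.2704*s^8 + 0.8112*s^7 + 2.366*s^6 + 4.1548*s^5 + 4.5721*s^4 + 4.0924*s^3 + 0.3064*s^2 - 1.5768*s + 0.2916)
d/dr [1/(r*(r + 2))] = 2*(-r - 1)/(r^2*(r^2 + 4*r + 4))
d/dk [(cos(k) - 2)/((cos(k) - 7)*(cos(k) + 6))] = (cos(k)^2 - 4*cos(k) + 44)*sin(k)/((cos(k) - 7)^2*(cos(k) + 6)^2)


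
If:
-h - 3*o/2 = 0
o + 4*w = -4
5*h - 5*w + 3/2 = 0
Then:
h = -39/25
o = 26/25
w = -63/50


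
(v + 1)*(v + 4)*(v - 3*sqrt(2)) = v^3 - 3*sqrt(2)*v^2 + 5*v^2 - 15*sqrt(2)*v + 4*v - 12*sqrt(2)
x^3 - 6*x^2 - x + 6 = (x - 6)*(x - 1)*(x + 1)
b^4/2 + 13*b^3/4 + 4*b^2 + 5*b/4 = b*(b/2 + 1/2)*(b + 1/2)*(b + 5)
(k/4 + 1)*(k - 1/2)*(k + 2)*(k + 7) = k^4/4 + 25*k^3/8 + 87*k^2/8 + 31*k/4 - 7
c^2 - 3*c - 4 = (c - 4)*(c + 1)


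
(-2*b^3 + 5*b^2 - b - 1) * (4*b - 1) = -8*b^4 + 22*b^3 - 9*b^2 - 3*b + 1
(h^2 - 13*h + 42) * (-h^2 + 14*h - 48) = -h^4 + 27*h^3 - 272*h^2 + 1212*h - 2016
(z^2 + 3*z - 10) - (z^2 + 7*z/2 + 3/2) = -z/2 - 23/2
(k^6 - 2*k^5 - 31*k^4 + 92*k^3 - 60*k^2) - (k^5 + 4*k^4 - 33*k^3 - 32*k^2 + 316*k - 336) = k^6 - 3*k^5 - 35*k^4 + 125*k^3 - 28*k^2 - 316*k + 336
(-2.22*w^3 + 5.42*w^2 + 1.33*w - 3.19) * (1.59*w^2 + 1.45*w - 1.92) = -3.5298*w^5 + 5.3988*w^4 + 14.2361*w^3 - 13.55*w^2 - 7.1791*w + 6.1248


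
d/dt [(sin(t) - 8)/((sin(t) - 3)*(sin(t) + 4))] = (16*sin(t) + cos(t)^2 - 5)*cos(t)/((sin(t) - 3)^2*(sin(t) + 4)^2)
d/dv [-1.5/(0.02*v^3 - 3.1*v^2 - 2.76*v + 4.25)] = (0.09*v^2 - 9.3*v - 4.14)/(0.02*v^3 - 3.1*v^2 - 2.76*v + 4.25)^2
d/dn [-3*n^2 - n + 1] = -6*n - 1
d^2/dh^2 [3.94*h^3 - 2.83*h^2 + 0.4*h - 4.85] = 23.64*h - 5.66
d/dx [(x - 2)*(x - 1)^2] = (x - 1)*(3*x - 5)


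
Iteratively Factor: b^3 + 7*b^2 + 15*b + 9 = (b + 3)*(b^2 + 4*b + 3) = (b + 3)^2*(b + 1)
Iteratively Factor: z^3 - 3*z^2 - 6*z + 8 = (z - 4)*(z^2 + z - 2) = (z - 4)*(z - 1)*(z + 2)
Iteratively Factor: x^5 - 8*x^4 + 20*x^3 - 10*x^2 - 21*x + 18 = (x + 1)*(x^4 - 9*x^3 + 29*x^2 - 39*x + 18) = (x - 1)*(x + 1)*(x^3 - 8*x^2 + 21*x - 18) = (x - 2)*(x - 1)*(x + 1)*(x^2 - 6*x + 9) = (x - 3)*(x - 2)*(x - 1)*(x + 1)*(x - 3)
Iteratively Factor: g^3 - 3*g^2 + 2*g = (g - 1)*(g^2 - 2*g) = (g - 2)*(g - 1)*(g)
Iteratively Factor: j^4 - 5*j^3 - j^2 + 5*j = (j)*(j^3 - 5*j^2 - j + 5) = j*(j + 1)*(j^2 - 6*j + 5) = j*(j - 1)*(j + 1)*(j - 5)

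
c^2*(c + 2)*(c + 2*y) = c^4 + 2*c^3*y + 2*c^3 + 4*c^2*y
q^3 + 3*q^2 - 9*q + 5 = (q - 1)^2*(q + 5)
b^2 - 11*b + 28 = (b - 7)*(b - 4)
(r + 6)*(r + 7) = r^2 + 13*r + 42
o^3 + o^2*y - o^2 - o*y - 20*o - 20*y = (o - 5)*(o + 4)*(o + y)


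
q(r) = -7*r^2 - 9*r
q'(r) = -14*r - 9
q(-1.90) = -8.17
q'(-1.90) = 17.60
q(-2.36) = -17.75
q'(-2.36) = 24.04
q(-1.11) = 1.37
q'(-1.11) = 6.54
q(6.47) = -351.26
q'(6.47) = -99.58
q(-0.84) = 2.62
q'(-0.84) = 2.76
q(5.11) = -228.77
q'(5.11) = -80.54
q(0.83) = -12.29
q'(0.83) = -20.62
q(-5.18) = -141.21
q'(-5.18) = 63.52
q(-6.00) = -198.00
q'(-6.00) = 75.00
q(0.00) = 0.00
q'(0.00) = -9.00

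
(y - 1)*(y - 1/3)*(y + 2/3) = y^3 - 2*y^2/3 - 5*y/9 + 2/9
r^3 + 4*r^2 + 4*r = r*(r + 2)^2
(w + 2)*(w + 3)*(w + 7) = w^3 + 12*w^2 + 41*w + 42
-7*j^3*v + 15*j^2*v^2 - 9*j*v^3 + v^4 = v*(-7*j + v)*(-j + v)^2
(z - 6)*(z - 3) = z^2 - 9*z + 18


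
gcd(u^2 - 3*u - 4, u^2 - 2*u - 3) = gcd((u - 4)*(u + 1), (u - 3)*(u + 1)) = u + 1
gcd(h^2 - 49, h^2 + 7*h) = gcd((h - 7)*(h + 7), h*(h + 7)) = h + 7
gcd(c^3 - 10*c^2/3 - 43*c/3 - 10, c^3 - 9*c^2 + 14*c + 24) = c^2 - 5*c - 6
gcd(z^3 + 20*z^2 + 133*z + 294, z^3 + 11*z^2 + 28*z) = z + 7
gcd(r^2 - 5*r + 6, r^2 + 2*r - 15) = r - 3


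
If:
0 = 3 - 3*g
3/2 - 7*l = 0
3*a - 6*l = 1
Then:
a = 16/21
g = 1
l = 3/14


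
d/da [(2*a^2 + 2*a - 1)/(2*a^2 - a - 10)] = 3*(-2*a^2 - 12*a - 7)/(4*a^4 - 4*a^3 - 39*a^2 + 20*a + 100)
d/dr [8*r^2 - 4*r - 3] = 16*r - 4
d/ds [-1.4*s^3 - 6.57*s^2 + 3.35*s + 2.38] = -4.2*s^2 - 13.14*s + 3.35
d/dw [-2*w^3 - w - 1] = -6*w^2 - 1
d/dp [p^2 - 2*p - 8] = 2*p - 2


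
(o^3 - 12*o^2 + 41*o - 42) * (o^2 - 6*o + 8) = o^5 - 18*o^4 + 121*o^3 - 384*o^2 + 580*o - 336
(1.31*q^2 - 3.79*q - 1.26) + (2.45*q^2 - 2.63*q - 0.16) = 3.76*q^2 - 6.42*q - 1.42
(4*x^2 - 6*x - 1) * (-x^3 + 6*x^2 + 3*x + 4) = -4*x^5 + 30*x^4 - 23*x^3 - 8*x^2 - 27*x - 4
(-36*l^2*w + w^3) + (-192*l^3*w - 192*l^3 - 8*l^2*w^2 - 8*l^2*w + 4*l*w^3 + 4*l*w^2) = -192*l^3*w - 192*l^3 - 8*l^2*w^2 - 44*l^2*w + 4*l*w^3 + 4*l*w^2 + w^3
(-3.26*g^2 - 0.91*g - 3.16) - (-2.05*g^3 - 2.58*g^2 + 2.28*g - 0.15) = 2.05*g^3 - 0.68*g^2 - 3.19*g - 3.01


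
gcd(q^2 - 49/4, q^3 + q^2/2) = 1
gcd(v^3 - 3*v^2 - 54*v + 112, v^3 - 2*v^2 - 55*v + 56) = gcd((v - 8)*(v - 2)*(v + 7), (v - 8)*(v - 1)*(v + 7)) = v^2 - v - 56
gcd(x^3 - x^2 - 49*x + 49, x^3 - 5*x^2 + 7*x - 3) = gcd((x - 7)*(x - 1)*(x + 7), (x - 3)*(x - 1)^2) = x - 1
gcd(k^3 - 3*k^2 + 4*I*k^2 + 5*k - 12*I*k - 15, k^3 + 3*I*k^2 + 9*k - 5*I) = k^2 + 4*I*k + 5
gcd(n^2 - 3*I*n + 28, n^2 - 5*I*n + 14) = n - 7*I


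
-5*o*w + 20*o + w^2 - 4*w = (-5*o + w)*(w - 4)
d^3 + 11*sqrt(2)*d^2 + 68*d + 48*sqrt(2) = (d + sqrt(2))*(d + 4*sqrt(2))*(d + 6*sqrt(2))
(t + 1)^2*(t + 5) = t^3 + 7*t^2 + 11*t + 5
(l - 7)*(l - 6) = l^2 - 13*l + 42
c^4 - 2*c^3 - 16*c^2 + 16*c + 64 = (c - 4)*(c + 2)*(c - 2*sqrt(2))*(c + 2*sqrt(2))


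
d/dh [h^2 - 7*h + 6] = 2*h - 7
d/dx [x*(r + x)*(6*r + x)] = 6*r^2 + 14*r*x + 3*x^2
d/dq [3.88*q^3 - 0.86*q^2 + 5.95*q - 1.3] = 11.64*q^2 - 1.72*q + 5.95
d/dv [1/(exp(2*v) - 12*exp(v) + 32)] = 2*(6 - exp(v))*exp(v)/(exp(2*v) - 12*exp(v) + 32)^2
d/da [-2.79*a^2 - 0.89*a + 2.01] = -5.58*a - 0.89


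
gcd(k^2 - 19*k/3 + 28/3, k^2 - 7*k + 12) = k - 4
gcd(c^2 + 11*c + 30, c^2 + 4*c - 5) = c + 5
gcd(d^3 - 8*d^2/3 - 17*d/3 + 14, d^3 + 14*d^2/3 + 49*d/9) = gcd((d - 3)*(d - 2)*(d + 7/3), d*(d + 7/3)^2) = d + 7/3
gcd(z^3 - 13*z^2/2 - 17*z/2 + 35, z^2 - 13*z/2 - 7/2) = z - 7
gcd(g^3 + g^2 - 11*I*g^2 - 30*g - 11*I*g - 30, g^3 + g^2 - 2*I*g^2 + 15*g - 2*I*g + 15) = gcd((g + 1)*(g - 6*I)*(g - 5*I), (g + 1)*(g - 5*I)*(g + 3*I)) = g^2 + g*(1 - 5*I) - 5*I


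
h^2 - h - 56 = (h - 8)*(h + 7)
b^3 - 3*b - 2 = (b - 2)*(b + 1)^2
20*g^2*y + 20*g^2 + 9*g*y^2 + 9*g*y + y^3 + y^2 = (4*g + y)*(5*g + y)*(y + 1)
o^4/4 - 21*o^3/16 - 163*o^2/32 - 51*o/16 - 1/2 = (o/4 + 1/2)*(o - 8)*(o + 1/4)*(o + 1/2)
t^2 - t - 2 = (t - 2)*(t + 1)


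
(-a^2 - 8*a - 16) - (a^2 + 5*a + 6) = -2*a^2 - 13*a - 22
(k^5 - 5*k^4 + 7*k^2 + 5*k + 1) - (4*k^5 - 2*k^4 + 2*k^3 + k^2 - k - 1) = -3*k^5 - 3*k^4 - 2*k^3 + 6*k^2 + 6*k + 2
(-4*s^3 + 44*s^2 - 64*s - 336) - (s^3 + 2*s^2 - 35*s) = -5*s^3 + 42*s^2 - 29*s - 336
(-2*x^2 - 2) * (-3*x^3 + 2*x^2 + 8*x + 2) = 6*x^5 - 4*x^4 - 10*x^3 - 8*x^2 - 16*x - 4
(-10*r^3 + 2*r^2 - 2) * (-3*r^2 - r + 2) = 30*r^5 + 4*r^4 - 22*r^3 + 10*r^2 + 2*r - 4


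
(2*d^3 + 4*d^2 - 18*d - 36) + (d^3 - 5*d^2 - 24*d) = 3*d^3 - d^2 - 42*d - 36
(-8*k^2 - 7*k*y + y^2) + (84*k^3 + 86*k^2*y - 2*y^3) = 84*k^3 + 86*k^2*y - 8*k^2 - 7*k*y - 2*y^3 + y^2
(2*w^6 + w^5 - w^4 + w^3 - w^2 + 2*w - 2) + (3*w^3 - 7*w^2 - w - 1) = 2*w^6 + w^5 - w^4 + 4*w^3 - 8*w^2 + w - 3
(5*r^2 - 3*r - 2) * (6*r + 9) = 30*r^3 + 27*r^2 - 39*r - 18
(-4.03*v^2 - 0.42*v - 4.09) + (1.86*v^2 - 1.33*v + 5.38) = -2.17*v^2 - 1.75*v + 1.29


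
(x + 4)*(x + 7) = x^2 + 11*x + 28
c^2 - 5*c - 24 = (c - 8)*(c + 3)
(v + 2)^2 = v^2 + 4*v + 4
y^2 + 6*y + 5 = (y + 1)*(y + 5)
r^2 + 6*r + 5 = (r + 1)*(r + 5)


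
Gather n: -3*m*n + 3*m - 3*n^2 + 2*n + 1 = 3*m - 3*n^2 + n*(2 - 3*m) + 1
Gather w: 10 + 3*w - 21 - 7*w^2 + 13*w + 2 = -7*w^2 + 16*w - 9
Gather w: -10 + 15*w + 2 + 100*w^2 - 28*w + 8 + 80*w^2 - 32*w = 180*w^2 - 45*w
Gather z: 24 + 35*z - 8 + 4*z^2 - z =4*z^2 + 34*z + 16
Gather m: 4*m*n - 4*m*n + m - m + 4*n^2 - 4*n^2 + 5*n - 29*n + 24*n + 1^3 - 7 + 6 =0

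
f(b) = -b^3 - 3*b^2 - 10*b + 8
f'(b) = -3*b^2 - 6*b - 10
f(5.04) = -246.63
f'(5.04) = -116.44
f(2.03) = -33.03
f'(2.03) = -34.54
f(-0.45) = 11.98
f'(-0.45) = -7.91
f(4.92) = -232.91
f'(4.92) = -112.14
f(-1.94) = 23.41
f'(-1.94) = -9.65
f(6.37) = -435.91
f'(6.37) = -169.95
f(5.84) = -351.89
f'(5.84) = -147.36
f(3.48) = -105.28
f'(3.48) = -67.21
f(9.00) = -1054.00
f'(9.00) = -307.00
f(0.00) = 8.00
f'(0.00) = -10.00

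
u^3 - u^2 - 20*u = u*(u - 5)*(u + 4)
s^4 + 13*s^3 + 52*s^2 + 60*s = s*(s + 2)*(s + 5)*(s + 6)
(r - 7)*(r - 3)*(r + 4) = r^3 - 6*r^2 - 19*r + 84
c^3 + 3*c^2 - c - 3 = (c - 1)*(c + 1)*(c + 3)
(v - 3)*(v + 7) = v^2 + 4*v - 21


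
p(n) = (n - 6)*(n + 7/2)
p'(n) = 2*n - 5/2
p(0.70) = -22.26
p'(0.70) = -1.10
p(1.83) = -22.23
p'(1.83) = 1.16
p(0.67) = -22.23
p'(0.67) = -1.16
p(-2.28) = -10.10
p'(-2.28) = -7.06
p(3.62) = -16.95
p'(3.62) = 4.74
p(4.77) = -10.17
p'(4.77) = 7.04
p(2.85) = -20.00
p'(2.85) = 3.20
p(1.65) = -22.40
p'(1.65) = 0.80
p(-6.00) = 30.00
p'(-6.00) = -14.50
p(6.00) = 0.00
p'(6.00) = 9.50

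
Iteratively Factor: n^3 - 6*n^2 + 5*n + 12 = (n + 1)*(n^2 - 7*n + 12) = (n - 4)*(n + 1)*(n - 3)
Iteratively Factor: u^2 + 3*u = (u)*(u + 3)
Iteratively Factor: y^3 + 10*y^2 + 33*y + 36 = (y + 3)*(y^2 + 7*y + 12) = (y + 3)*(y + 4)*(y + 3)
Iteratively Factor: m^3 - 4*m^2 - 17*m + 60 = (m - 3)*(m^2 - m - 20) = (m - 3)*(m + 4)*(m - 5)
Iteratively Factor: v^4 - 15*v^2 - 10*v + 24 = (v - 4)*(v^3 + 4*v^2 + v - 6) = (v - 4)*(v + 2)*(v^2 + 2*v - 3) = (v - 4)*(v - 1)*(v + 2)*(v + 3)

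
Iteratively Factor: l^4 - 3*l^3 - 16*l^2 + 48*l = (l - 3)*(l^3 - 16*l) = (l - 4)*(l - 3)*(l^2 + 4*l) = (l - 4)*(l - 3)*(l + 4)*(l)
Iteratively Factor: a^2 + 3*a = (a)*(a + 3)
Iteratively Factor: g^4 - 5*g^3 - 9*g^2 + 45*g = (g + 3)*(g^3 - 8*g^2 + 15*g) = (g - 3)*(g + 3)*(g^2 - 5*g) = (g - 5)*(g - 3)*(g + 3)*(g)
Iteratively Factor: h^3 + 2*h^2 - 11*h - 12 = (h + 4)*(h^2 - 2*h - 3) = (h + 1)*(h + 4)*(h - 3)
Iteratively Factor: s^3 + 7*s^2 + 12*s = (s + 4)*(s^2 + 3*s) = s*(s + 4)*(s + 3)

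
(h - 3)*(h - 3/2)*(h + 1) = h^3 - 7*h^2/2 + 9/2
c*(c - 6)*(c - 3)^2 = c^4 - 12*c^3 + 45*c^2 - 54*c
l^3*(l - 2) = l^4 - 2*l^3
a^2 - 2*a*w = a*(a - 2*w)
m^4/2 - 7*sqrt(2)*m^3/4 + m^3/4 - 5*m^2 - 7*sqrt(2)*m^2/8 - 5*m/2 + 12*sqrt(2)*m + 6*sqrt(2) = (m/2 + sqrt(2))*(m + 1/2)*(m - 4*sqrt(2))*(m - 3*sqrt(2)/2)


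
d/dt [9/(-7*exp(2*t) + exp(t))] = 9*(14*exp(t) - 1)*exp(-t)/(7*exp(t) - 1)^2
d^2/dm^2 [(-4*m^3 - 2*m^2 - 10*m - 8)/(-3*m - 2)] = 8*(9*m^3 + 18*m^2 + 12*m + 5)/(27*m^3 + 54*m^2 + 36*m + 8)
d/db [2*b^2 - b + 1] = 4*b - 1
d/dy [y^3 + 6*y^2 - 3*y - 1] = 3*y^2 + 12*y - 3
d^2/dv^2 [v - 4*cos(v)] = 4*cos(v)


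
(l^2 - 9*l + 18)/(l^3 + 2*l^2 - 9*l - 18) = (l - 6)/(l^2 + 5*l + 6)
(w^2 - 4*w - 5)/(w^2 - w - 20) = (w + 1)/(w + 4)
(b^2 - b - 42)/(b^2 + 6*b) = (b - 7)/b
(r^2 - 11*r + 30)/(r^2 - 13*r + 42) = (r - 5)/(r - 7)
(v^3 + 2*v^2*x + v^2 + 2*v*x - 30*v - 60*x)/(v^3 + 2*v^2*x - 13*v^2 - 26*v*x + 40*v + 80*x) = (v + 6)/(v - 8)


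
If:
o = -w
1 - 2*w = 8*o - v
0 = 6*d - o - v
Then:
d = -7*w/6 - 1/6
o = -w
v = -6*w - 1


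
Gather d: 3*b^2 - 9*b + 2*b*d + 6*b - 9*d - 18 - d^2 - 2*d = 3*b^2 - 3*b - d^2 + d*(2*b - 11) - 18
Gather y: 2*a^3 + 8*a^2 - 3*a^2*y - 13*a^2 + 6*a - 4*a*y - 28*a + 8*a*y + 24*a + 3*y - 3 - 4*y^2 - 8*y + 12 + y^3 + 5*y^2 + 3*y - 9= 2*a^3 - 5*a^2 + 2*a + y^3 + y^2 + y*(-3*a^2 + 4*a - 2)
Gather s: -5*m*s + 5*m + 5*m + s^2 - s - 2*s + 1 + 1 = 10*m + s^2 + s*(-5*m - 3) + 2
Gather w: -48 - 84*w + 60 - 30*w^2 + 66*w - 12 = -30*w^2 - 18*w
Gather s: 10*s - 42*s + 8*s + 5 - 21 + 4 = -24*s - 12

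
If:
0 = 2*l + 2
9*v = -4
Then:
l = -1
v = -4/9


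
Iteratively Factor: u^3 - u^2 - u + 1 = (u + 1)*(u^2 - 2*u + 1) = (u - 1)*(u + 1)*(u - 1)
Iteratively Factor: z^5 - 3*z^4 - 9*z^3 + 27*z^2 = (z - 3)*(z^4 - 9*z^2) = (z - 3)^2*(z^3 + 3*z^2) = z*(z - 3)^2*(z^2 + 3*z) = z^2*(z - 3)^2*(z + 3)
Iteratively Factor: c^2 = (c)*(c)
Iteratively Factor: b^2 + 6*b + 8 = (b + 2)*(b + 4)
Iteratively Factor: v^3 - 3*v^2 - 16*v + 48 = (v - 4)*(v^2 + v - 12) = (v - 4)*(v - 3)*(v + 4)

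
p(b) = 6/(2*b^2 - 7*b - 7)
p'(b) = 6*(7 - 4*b)/(2*b^2 - 7*b - 7)^2 = 6*(7 - 4*b)/(-2*b^2 + 7*b + 7)^2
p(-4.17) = 0.11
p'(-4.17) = 0.04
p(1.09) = -0.49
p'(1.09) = 0.11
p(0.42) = -0.63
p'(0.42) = 0.35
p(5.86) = 0.29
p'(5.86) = -0.23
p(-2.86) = 0.20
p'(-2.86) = 0.13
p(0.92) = -0.51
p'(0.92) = 0.14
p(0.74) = -0.54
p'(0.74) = 0.20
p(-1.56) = 0.68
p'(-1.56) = 1.03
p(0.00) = -0.86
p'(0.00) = 0.86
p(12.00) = 0.03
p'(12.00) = -0.00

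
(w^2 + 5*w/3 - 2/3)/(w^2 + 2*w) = (w - 1/3)/w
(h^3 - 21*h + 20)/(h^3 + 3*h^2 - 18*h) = (h^3 - 21*h + 20)/(h*(h^2 + 3*h - 18))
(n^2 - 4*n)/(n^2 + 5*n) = (n - 4)/(n + 5)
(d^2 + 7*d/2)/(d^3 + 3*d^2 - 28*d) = (d + 7/2)/(d^2 + 3*d - 28)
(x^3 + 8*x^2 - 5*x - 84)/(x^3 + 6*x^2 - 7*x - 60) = (x + 7)/(x + 5)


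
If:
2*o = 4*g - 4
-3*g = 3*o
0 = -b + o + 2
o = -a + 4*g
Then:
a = 10/3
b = 4/3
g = 2/3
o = -2/3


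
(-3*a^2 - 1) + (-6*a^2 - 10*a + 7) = -9*a^2 - 10*a + 6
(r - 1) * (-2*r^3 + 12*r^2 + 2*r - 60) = -2*r^4 + 14*r^3 - 10*r^2 - 62*r + 60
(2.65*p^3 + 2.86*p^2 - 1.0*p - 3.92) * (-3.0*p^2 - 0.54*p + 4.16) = -7.95*p^5 - 10.011*p^4 + 12.4796*p^3 + 24.1976*p^2 - 2.0432*p - 16.3072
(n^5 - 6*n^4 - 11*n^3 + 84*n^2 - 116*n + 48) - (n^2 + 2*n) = n^5 - 6*n^4 - 11*n^3 + 83*n^2 - 118*n + 48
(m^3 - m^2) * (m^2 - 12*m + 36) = m^5 - 13*m^4 + 48*m^3 - 36*m^2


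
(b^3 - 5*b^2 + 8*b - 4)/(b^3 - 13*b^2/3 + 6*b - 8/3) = 3*(b - 2)/(3*b - 4)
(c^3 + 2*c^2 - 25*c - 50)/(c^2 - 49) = (c^3 + 2*c^2 - 25*c - 50)/(c^2 - 49)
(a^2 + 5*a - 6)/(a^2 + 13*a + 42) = (a - 1)/(a + 7)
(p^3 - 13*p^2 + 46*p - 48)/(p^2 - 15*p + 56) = (p^2 - 5*p + 6)/(p - 7)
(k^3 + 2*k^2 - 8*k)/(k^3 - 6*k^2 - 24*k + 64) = k/(k - 8)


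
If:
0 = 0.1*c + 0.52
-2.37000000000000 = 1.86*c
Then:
No Solution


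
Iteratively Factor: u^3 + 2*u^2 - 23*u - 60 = (u - 5)*(u^2 + 7*u + 12) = (u - 5)*(u + 4)*(u + 3)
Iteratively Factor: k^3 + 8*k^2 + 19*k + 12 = (k + 4)*(k^2 + 4*k + 3) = (k + 3)*(k + 4)*(k + 1)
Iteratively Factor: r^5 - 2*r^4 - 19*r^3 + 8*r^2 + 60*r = (r - 5)*(r^4 + 3*r^3 - 4*r^2 - 12*r) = (r - 5)*(r - 2)*(r^3 + 5*r^2 + 6*r) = (r - 5)*(r - 2)*(r + 2)*(r^2 + 3*r) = r*(r - 5)*(r - 2)*(r + 2)*(r + 3)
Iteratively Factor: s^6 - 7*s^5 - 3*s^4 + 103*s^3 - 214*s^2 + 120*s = (s - 1)*(s^5 - 6*s^4 - 9*s^3 + 94*s^2 - 120*s) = (s - 3)*(s - 1)*(s^4 - 3*s^3 - 18*s^2 + 40*s) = (s - 5)*(s - 3)*(s - 1)*(s^3 + 2*s^2 - 8*s) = (s - 5)*(s - 3)*(s - 1)*(s + 4)*(s^2 - 2*s) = (s - 5)*(s - 3)*(s - 2)*(s - 1)*(s + 4)*(s)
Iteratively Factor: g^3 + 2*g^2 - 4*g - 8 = (g + 2)*(g^2 - 4) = (g - 2)*(g + 2)*(g + 2)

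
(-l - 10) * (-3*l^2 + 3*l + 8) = 3*l^3 + 27*l^2 - 38*l - 80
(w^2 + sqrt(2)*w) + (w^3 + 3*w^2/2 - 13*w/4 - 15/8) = w^3 + 5*w^2/2 - 13*w/4 + sqrt(2)*w - 15/8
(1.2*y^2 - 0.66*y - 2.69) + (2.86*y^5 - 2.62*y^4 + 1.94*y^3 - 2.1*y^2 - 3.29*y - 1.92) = 2.86*y^5 - 2.62*y^4 + 1.94*y^3 - 0.9*y^2 - 3.95*y - 4.61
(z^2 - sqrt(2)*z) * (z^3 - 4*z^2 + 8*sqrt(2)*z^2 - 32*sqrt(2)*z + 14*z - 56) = z^5 - 4*z^4 + 7*sqrt(2)*z^4 - 28*sqrt(2)*z^3 - 2*z^3 - 14*sqrt(2)*z^2 + 8*z^2 + 56*sqrt(2)*z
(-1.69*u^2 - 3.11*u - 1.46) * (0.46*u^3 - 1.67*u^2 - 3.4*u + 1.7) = -0.7774*u^5 + 1.3917*u^4 + 10.2681*u^3 + 10.1392*u^2 - 0.323*u - 2.482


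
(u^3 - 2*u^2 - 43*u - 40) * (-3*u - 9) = -3*u^4 - 3*u^3 + 147*u^2 + 507*u + 360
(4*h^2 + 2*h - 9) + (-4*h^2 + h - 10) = 3*h - 19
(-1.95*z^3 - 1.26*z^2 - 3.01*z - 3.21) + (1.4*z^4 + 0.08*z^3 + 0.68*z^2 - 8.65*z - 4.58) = 1.4*z^4 - 1.87*z^3 - 0.58*z^2 - 11.66*z - 7.79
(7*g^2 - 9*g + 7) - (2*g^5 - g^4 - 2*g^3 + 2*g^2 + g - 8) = -2*g^5 + g^4 + 2*g^3 + 5*g^2 - 10*g + 15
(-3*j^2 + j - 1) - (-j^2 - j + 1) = -2*j^2 + 2*j - 2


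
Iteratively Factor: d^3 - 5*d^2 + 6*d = (d - 3)*(d^2 - 2*d) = d*(d - 3)*(d - 2)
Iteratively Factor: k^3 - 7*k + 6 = (k - 1)*(k^2 + k - 6) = (k - 2)*(k - 1)*(k + 3)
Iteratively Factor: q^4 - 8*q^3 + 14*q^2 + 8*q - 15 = (q - 3)*(q^3 - 5*q^2 - q + 5) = (q - 5)*(q - 3)*(q^2 - 1) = (q - 5)*(q - 3)*(q - 1)*(q + 1)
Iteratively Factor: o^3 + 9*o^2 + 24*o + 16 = (o + 1)*(o^2 + 8*o + 16) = (o + 1)*(o + 4)*(o + 4)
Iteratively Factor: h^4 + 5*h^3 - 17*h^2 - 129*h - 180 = (h + 4)*(h^3 + h^2 - 21*h - 45) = (h + 3)*(h + 4)*(h^2 - 2*h - 15) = (h + 3)^2*(h + 4)*(h - 5)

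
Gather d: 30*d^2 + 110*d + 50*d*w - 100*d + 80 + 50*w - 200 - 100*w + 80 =30*d^2 + d*(50*w + 10) - 50*w - 40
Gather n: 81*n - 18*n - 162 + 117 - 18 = 63*n - 63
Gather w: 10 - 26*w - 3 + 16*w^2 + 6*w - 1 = 16*w^2 - 20*w + 6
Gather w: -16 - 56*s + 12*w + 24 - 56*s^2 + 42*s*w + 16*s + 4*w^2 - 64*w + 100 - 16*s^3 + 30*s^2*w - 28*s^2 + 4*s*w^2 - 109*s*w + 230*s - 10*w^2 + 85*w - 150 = -16*s^3 - 84*s^2 + 190*s + w^2*(4*s - 6) + w*(30*s^2 - 67*s + 33) - 42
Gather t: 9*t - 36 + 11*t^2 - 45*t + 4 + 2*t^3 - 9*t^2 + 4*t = 2*t^3 + 2*t^2 - 32*t - 32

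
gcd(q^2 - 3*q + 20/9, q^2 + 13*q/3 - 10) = q - 5/3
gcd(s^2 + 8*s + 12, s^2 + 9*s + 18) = s + 6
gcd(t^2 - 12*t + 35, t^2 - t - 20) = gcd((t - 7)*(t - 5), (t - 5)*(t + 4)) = t - 5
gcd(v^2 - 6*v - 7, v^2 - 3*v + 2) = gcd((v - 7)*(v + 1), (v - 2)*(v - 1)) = 1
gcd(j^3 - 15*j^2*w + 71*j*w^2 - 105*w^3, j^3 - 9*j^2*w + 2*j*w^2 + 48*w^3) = -j + 3*w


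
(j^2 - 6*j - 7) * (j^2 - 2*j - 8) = j^4 - 8*j^3 - 3*j^2 + 62*j + 56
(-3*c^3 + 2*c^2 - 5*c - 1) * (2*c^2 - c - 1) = -6*c^5 + 7*c^4 - 9*c^3 + c^2 + 6*c + 1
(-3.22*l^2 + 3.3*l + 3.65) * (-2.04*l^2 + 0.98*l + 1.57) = 6.5688*l^4 - 9.8876*l^3 - 9.2674*l^2 + 8.758*l + 5.7305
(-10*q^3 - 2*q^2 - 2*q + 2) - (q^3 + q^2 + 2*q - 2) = -11*q^3 - 3*q^2 - 4*q + 4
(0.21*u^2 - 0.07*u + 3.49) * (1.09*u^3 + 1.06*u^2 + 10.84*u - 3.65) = 0.2289*u^5 + 0.1463*u^4 + 6.0063*u^3 + 2.1741*u^2 + 38.0871*u - 12.7385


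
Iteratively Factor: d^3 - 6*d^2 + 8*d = (d)*(d^2 - 6*d + 8) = d*(d - 4)*(d - 2)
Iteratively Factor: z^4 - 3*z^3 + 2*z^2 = (z - 1)*(z^3 - 2*z^2) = (z - 2)*(z - 1)*(z^2) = z*(z - 2)*(z - 1)*(z)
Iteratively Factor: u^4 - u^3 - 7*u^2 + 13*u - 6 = (u + 3)*(u^3 - 4*u^2 + 5*u - 2) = (u - 1)*(u + 3)*(u^2 - 3*u + 2) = (u - 2)*(u - 1)*(u + 3)*(u - 1)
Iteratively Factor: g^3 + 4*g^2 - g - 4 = (g + 1)*(g^2 + 3*g - 4) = (g + 1)*(g + 4)*(g - 1)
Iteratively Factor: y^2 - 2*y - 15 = (y - 5)*(y + 3)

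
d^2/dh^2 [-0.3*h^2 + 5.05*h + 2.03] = -0.600000000000000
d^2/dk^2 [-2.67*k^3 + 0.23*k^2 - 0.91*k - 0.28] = 0.46 - 16.02*k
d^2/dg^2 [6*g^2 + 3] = 12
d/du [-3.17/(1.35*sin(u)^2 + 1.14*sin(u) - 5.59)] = (8.559*sin(u) + 3.6138)*cos(u)/(1.35*sin(u)^2 + 1.14*sin(u) - 5.59)^2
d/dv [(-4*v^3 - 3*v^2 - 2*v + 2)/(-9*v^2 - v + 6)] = (36*v^4 + 8*v^3 - 87*v^2 - 10)/(81*v^4 + 18*v^3 - 107*v^2 - 12*v + 36)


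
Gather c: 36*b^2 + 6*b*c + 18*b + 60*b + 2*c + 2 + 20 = 36*b^2 + 78*b + c*(6*b + 2) + 22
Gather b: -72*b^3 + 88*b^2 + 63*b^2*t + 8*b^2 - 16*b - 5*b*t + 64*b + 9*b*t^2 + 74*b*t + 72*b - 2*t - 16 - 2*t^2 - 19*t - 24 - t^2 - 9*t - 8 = -72*b^3 + b^2*(63*t + 96) + b*(9*t^2 + 69*t + 120) - 3*t^2 - 30*t - 48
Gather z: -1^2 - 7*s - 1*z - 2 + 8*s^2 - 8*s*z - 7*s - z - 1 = 8*s^2 - 14*s + z*(-8*s - 2) - 4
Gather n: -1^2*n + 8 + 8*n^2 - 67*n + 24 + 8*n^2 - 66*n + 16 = 16*n^2 - 134*n + 48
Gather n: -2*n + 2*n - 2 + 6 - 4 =0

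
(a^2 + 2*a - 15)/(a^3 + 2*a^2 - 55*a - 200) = (a - 3)/(a^2 - 3*a - 40)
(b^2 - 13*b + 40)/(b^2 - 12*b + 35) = (b - 8)/(b - 7)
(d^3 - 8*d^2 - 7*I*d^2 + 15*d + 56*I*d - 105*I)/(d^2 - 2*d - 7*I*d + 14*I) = (d^2 - 8*d + 15)/(d - 2)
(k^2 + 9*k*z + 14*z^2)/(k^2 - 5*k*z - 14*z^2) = (-k - 7*z)/(-k + 7*z)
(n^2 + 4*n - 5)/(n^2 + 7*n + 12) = (n^2 + 4*n - 5)/(n^2 + 7*n + 12)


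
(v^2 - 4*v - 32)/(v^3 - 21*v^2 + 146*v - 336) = (v + 4)/(v^2 - 13*v + 42)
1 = 1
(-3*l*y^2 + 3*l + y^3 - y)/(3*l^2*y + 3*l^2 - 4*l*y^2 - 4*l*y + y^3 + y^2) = (y - 1)/(-l + y)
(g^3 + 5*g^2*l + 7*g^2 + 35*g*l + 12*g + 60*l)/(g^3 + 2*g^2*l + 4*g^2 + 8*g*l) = (g^2 + 5*g*l + 3*g + 15*l)/(g*(g + 2*l))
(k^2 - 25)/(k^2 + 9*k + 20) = (k - 5)/(k + 4)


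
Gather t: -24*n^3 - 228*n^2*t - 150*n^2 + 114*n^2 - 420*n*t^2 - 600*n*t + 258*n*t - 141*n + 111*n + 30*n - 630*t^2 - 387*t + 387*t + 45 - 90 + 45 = -24*n^3 - 36*n^2 + t^2*(-420*n - 630) + t*(-228*n^2 - 342*n)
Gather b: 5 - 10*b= 5 - 10*b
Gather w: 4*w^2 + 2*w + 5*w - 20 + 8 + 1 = 4*w^2 + 7*w - 11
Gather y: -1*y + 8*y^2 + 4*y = 8*y^2 + 3*y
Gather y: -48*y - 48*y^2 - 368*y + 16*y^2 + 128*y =-32*y^2 - 288*y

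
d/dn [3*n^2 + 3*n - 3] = 6*n + 3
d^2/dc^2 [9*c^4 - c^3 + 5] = 6*c*(18*c - 1)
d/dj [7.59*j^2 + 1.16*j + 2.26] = 15.18*j + 1.16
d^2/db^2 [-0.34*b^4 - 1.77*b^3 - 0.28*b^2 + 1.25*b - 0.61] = -4.08*b^2 - 10.62*b - 0.56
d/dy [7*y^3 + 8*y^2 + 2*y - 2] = 21*y^2 + 16*y + 2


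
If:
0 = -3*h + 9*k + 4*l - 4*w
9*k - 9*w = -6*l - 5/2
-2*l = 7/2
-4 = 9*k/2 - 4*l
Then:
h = -47/9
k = -22/9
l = -7/4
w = -10/3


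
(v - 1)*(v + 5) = v^2 + 4*v - 5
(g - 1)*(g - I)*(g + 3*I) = g^3 - g^2 + 2*I*g^2 + 3*g - 2*I*g - 3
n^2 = n^2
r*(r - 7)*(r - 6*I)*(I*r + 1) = I*r^4 + 7*r^3 - 7*I*r^3 - 49*r^2 - 6*I*r^2 + 42*I*r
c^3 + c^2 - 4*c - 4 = (c - 2)*(c + 1)*(c + 2)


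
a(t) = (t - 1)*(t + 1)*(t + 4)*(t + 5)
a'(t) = (t - 1)*(t + 1)*(t + 4) + (t - 1)*(t + 1)*(t + 5) + (t - 1)*(t + 4)*(t + 5) + (t + 1)*(t + 4)*(t + 5) = 4*t^3 + 27*t^2 + 38*t - 9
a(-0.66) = -8.18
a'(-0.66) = -23.47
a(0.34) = -20.50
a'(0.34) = 7.20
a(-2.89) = 17.22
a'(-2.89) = 10.14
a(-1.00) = 0.00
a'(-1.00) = -24.00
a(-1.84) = 16.28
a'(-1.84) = -12.43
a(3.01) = 452.58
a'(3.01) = 459.09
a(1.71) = 73.72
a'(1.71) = 154.93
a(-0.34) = -15.08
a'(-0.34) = -18.96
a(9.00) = 14560.00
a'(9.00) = 5436.00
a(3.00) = 448.00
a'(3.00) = 456.00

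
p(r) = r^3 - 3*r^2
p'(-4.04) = 73.20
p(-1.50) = -10.12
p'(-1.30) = 12.87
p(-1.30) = -7.27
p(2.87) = -1.07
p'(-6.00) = 144.00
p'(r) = 3*r^2 - 6*r = 3*r*(r - 2)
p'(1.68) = -1.61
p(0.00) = 0.00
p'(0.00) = 0.00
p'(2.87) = 7.49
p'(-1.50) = 15.75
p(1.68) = -3.73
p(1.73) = -3.80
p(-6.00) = -324.00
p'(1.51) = -2.22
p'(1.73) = -1.40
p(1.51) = -3.40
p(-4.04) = -114.90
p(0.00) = 0.00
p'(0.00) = 0.00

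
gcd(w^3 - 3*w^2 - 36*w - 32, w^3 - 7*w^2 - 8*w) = w^2 - 7*w - 8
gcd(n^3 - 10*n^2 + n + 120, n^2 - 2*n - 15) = n^2 - 2*n - 15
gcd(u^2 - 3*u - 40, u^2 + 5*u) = u + 5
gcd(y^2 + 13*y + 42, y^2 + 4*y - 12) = y + 6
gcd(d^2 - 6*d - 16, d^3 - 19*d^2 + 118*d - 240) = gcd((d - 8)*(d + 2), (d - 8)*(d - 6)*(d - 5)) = d - 8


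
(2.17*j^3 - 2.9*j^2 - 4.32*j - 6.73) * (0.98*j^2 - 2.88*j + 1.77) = 2.1266*j^5 - 9.0916*j^4 + 7.9593*j^3 + 0.713200000000001*j^2 + 11.736*j - 11.9121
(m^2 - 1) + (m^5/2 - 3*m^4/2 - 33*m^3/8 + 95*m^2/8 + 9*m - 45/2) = m^5/2 - 3*m^4/2 - 33*m^3/8 + 103*m^2/8 + 9*m - 47/2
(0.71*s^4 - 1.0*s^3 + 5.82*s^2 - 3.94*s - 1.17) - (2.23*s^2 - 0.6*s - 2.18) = 0.71*s^4 - 1.0*s^3 + 3.59*s^2 - 3.34*s + 1.01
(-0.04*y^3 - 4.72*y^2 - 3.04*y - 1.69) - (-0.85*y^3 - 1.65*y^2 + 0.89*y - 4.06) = 0.81*y^3 - 3.07*y^2 - 3.93*y + 2.37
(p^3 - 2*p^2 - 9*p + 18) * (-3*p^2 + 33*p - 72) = -3*p^5 + 39*p^4 - 111*p^3 - 207*p^2 + 1242*p - 1296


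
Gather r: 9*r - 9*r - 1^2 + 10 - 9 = 0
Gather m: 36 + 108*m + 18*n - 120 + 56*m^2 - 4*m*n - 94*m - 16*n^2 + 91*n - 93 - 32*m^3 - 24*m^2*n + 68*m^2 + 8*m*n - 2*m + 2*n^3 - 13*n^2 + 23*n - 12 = -32*m^3 + m^2*(124 - 24*n) + m*(4*n + 12) + 2*n^3 - 29*n^2 + 132*n - 189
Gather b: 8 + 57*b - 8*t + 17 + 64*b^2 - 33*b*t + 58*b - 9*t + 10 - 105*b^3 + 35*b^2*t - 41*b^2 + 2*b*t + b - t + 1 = -105*b^3 + b^2*(35*t + 23) + b*(116 - 31*t) - 18*t + 36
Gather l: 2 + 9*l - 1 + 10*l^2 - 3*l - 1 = 10*l^2 + 6*l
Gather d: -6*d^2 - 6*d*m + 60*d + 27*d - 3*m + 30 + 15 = -6*d^2 + d*(87 - 6*m) - 3*m + 45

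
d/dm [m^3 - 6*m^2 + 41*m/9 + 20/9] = 3*m^2 - 12*m + 41/9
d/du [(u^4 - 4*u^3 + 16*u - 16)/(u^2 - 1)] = 2*(u^5 - 2*u^4 - 2*u^3 - 2*u^2 + 16*u - 8)/(u^4 - 2*u^2 + 1)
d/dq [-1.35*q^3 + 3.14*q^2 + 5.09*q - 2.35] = -4.05*q^2 + 6.28*q + 5.09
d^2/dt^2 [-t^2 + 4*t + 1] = -2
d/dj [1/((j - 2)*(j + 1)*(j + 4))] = (-(j - 2)*(j + 1) - (j - 2)*(j + 4) - (j + 1)*(j + 4))/((j - 2)^2*(j + 1)^2*(j + 4)^2)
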